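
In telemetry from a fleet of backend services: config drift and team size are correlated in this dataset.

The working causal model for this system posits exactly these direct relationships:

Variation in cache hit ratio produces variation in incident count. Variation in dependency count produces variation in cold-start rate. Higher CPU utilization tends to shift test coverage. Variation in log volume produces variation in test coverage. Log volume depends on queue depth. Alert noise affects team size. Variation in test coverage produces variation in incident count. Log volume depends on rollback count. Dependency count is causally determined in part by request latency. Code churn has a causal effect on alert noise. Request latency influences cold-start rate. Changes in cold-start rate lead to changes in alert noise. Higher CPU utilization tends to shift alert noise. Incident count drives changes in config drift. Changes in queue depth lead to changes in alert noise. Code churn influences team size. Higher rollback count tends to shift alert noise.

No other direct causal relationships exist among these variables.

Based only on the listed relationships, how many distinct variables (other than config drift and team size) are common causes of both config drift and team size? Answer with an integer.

The common causes are: CPU utilization (to config drift via CPU utilization → test coverage → incident count → config drift; to team size via CPU utilization → alert noise → team size); queue depth (to config drift via queue depth → log volume → test coverage → incident count → config drift; to team size via queue depth → alert noise → team size); rollback count (to config drift via rollback count → log volume → test coverage → incident count → config drift; to team size via rollback count → alert noise → team size).
Every other variable lacks a causal path to at least one of config drift and team size.

3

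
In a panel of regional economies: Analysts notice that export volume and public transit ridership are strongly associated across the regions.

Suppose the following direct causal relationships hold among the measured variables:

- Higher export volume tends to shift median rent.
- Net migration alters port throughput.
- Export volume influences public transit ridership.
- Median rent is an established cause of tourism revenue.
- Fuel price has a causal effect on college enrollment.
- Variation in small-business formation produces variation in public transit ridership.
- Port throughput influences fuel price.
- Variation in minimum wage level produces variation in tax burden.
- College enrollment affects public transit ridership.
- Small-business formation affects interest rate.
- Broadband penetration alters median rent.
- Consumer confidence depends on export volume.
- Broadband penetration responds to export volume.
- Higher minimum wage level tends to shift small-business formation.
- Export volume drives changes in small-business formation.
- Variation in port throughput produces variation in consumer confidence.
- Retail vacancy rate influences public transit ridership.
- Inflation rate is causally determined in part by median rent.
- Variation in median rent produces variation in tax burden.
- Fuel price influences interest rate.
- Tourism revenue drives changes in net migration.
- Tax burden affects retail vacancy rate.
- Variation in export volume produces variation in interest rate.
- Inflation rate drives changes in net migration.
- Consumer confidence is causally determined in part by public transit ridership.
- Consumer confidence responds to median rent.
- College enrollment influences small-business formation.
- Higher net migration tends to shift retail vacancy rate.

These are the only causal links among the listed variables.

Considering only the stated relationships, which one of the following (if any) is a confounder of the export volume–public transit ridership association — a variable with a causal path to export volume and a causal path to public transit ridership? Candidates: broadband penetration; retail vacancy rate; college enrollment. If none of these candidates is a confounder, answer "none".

None of the listed candidates has causal paths to both export volume and public transit ridership in the stated relationships, so none is a common cause.

none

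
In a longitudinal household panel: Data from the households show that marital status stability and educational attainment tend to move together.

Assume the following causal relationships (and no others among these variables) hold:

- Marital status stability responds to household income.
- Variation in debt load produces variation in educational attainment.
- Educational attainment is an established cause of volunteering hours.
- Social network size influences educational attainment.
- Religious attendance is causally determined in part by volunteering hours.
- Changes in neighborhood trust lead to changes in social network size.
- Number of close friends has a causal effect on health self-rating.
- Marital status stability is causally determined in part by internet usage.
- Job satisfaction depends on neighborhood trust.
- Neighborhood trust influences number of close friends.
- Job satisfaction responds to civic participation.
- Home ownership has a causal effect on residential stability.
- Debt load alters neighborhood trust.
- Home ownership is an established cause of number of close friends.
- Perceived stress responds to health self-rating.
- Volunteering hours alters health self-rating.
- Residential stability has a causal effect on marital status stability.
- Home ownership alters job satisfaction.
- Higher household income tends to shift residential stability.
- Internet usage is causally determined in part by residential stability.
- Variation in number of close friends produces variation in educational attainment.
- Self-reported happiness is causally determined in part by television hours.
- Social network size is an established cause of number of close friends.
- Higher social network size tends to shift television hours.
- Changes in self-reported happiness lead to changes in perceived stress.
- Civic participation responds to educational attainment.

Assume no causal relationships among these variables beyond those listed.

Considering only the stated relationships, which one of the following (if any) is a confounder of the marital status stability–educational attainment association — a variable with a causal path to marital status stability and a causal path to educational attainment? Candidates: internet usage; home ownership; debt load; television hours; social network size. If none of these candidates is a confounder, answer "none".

Home ownership causes marital status stability (home ownership → residential stability → marital status stability) and also causes educational attainment (home ownership → number of close friends → educational attainment); it is a common cause of both.
Each of the other candidates lacks a causal path to at least one of marital status stability and educational attainment, so they do not confound the relationship.

home ownership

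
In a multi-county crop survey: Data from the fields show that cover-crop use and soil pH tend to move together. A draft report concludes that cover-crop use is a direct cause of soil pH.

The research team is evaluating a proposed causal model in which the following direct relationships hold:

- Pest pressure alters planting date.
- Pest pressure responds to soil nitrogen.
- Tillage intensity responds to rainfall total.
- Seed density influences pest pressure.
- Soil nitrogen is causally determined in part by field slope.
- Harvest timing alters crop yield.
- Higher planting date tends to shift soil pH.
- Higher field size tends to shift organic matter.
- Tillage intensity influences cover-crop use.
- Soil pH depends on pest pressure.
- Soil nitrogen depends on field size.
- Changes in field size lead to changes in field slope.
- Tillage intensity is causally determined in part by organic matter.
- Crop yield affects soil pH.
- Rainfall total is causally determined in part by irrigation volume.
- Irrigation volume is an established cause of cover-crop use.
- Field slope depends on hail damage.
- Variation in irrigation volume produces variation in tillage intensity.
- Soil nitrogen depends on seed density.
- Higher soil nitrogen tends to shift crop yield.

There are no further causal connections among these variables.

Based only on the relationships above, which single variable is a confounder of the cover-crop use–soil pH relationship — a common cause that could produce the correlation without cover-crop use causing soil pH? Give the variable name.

field size

Field size has a causal path to cover-crop use (field size → organic matter → tillage intensity → cover-crop use) and a separate causal path to soil pH (field size → soil nitrogen → crop yield → soil pH), so it is a common cause of both.
No stated relationship gives cover-crop use a causal route to soil pH, so the correlation is explained by the shared upstream cause rather than a direct effect.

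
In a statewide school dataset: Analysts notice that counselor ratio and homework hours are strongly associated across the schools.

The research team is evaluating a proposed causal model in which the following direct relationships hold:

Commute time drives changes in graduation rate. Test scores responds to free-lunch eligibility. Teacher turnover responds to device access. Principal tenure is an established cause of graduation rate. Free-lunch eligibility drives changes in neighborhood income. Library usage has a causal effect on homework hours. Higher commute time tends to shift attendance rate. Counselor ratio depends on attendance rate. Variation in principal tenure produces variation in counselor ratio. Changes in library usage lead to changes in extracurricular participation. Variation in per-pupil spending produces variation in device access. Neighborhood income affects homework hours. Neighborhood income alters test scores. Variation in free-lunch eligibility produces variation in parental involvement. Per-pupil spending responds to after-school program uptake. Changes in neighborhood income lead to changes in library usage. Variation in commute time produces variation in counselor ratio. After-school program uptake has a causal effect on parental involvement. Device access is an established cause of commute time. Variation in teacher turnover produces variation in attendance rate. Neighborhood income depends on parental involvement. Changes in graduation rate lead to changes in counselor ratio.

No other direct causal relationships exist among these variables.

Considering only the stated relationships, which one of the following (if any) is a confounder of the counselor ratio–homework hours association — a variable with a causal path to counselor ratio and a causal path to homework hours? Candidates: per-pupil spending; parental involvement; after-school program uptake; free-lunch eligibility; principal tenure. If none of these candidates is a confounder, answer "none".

After-school program uptake causes counselor ratio (after-school program uptake → per-pupil spending → device access → commute time → counselor ratio) and also causes homework hours (after-school program uptake → parental involvement → neighborhood income → homework hours); it is a common cause of both.
Each of the other candidates lacks a causal path to at least one of counselor ratio and homework hours, so they do not confound the relationship.

after-school program uptake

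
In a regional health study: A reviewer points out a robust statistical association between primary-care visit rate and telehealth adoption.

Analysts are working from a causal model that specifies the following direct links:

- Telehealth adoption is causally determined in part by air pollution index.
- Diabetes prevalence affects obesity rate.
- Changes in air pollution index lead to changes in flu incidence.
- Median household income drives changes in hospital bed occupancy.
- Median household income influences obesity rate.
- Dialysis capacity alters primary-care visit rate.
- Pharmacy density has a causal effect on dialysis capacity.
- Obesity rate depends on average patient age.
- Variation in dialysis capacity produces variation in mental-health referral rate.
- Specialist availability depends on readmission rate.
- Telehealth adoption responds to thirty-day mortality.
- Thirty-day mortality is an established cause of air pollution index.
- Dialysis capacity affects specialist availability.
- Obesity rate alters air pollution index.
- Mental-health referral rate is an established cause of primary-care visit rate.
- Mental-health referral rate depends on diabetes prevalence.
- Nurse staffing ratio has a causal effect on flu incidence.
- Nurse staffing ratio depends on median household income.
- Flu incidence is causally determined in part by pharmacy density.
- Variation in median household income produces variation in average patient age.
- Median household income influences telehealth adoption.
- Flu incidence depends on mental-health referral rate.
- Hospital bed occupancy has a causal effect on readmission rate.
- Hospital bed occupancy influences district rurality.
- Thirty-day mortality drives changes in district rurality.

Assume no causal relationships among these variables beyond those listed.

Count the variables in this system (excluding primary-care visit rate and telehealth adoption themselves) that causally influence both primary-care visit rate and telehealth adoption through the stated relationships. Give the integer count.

The common causes are: diabetes prevalence (to primary-care visit rate via diabetes prevalence → mental-health referral rate → primary-care visit rate; to telehealth adoption via diabetes prevalence → obesity rate → air pollution index → telehealth adoption).
Every other variable lacks a causal path to at least one of primary-care visit rate and telehealth adoption.

1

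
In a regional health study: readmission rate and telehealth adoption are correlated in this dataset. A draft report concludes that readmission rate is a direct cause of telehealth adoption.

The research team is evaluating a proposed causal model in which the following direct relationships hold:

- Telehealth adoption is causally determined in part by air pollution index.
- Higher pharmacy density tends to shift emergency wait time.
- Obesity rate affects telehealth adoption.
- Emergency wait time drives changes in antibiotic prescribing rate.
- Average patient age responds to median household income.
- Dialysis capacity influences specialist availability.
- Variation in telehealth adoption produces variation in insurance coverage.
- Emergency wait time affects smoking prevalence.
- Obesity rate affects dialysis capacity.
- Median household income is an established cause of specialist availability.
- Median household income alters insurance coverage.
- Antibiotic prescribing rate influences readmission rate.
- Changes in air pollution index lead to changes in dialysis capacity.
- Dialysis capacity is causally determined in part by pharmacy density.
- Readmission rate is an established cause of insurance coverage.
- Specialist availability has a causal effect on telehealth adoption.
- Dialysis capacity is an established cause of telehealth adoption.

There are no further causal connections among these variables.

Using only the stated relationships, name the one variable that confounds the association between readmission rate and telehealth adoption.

Pharmacy density has a causal path to readmission rate (pharmacy density → emergency wait time → antibiotic prescribing rate → readmission rate) and a separate causal path to telehealth adoption (pharmacy density → dialysis capacity → telehealth adoption), so it is a common cause of both.
No stated relationship gives readmission rate a causal route to telehealth adoption, so the correlation is explained by the shared upstream cause rather than a direct effect.

pharmacy density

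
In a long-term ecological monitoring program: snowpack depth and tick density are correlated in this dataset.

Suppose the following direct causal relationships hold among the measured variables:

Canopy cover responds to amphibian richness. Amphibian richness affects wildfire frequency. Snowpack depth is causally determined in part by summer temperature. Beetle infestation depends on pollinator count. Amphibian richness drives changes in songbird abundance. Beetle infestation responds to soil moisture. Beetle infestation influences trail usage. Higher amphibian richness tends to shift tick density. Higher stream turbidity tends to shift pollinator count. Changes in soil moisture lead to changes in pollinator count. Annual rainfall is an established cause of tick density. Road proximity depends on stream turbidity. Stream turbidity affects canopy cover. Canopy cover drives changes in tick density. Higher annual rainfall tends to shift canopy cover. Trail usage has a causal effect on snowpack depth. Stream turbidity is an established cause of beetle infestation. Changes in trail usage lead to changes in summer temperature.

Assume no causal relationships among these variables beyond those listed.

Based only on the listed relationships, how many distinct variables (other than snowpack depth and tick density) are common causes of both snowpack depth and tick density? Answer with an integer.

The common causes are: stream turbidity (to snowpack depth via stream turbidity → beetle infestation → trail usage → snowpack depth; to tick density via stream turbidity → canopy cover → tick density).
Every other variable lacks a causal path to at least one of snowpack depth and tick density.

1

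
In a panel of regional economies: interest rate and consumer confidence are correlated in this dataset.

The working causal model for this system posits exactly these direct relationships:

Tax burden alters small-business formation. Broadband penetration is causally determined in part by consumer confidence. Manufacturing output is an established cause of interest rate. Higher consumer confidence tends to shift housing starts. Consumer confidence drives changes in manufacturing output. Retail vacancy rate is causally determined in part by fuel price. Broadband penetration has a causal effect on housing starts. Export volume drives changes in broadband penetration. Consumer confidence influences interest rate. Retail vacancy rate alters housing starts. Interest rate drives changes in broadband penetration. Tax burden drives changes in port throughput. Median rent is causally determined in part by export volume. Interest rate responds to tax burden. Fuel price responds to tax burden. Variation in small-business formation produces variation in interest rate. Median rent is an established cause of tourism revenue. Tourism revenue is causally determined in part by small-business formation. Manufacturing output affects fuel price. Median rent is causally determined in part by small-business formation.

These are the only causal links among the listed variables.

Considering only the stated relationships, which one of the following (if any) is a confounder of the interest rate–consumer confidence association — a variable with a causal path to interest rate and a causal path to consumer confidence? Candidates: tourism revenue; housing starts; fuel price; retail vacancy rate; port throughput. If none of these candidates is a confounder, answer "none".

none

None of the listed candidates has causal paths to both interest rate and consumer confidence in the stated relationships, so none is a common cause.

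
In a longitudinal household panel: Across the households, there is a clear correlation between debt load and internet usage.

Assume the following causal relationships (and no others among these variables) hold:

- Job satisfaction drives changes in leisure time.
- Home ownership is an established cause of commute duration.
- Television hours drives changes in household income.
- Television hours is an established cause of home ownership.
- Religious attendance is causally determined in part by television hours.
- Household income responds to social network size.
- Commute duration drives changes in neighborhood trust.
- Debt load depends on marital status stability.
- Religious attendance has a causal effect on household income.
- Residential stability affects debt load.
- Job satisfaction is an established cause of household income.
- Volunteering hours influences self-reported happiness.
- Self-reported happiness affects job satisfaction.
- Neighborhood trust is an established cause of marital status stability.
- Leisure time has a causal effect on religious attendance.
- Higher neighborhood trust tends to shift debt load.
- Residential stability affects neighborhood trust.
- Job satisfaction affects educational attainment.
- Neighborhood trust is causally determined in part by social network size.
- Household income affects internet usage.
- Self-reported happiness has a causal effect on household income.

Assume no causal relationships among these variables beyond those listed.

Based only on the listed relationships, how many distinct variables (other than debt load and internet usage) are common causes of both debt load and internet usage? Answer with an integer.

2

The common causes are: social network size (to debt load via social network size → neighborhood trust → debt load; to internet usage via social network size → household income → internet usage); television hours (to debt load via television hours → home ownership → commute duration → neighborhood trust → debt load; to internet usage via television hours → household income → internet usage).
Every other variable lacks a causal path to at least one of debt load and internet usage.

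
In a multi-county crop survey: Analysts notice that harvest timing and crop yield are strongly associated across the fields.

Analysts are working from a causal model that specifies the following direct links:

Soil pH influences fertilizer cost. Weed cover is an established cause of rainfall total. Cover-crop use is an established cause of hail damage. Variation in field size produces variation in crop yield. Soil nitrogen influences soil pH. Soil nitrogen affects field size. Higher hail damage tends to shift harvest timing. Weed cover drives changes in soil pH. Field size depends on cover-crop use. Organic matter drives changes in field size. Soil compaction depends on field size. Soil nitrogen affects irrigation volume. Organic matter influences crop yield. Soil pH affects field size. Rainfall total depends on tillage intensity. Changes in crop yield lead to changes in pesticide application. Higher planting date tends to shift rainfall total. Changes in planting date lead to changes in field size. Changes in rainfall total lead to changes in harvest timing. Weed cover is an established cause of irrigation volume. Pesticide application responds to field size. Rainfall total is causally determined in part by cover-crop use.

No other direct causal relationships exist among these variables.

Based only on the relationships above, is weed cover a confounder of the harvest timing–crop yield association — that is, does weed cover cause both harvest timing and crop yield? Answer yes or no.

Weed cover has a causal path to harvest timing (weed cover → rainfall total → harvest timing) and to crop yield (weed cover → soil pH → field size → crop yield), so it is a common cause of both — a confounder.

yes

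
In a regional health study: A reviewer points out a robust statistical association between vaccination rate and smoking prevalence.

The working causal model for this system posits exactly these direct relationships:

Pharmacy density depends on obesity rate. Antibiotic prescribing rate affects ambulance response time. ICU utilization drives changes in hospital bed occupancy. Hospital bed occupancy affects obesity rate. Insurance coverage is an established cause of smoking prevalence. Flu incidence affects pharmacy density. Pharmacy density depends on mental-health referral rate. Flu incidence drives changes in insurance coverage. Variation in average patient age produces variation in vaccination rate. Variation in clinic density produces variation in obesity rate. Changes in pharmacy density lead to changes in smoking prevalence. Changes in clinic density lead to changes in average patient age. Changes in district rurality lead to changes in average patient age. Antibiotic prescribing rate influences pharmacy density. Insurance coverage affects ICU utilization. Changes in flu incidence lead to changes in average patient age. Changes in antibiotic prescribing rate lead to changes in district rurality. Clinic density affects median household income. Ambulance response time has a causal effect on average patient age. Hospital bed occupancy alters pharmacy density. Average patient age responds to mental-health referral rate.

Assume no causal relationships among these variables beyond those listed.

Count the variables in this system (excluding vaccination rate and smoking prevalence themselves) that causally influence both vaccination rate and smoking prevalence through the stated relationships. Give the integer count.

The common causes are: antibiotic prescribing rate (to vaccination rate via antibiotic prescribing rate → district rurality → average patient age → vaccination rate; to smoking prevalence via antibiotic prescribing rate → pharmacy density → smoking prevalence); clinic density (to vaccination rate via clinic density → average patient age → vaccination rate; to smoking prevalence via clinic density → obesity rate → pharmacy density → smoking prevalence); flu incidence (to vaccination rate via flu incidence → average patient age → vaccination rate; to smoking prevalence via flu incidence → pharmacy density → smoking prevalence); mental-health referral rate (to vaccination rate via mental-health referral rate → average patient age → vaccination rate; to smoking prevalence via mental-health referral rate → pharmacy density → smoking prevalence).
Every other variable lacks a causal path to at least one of vaccination rate and smoking prevalence.

4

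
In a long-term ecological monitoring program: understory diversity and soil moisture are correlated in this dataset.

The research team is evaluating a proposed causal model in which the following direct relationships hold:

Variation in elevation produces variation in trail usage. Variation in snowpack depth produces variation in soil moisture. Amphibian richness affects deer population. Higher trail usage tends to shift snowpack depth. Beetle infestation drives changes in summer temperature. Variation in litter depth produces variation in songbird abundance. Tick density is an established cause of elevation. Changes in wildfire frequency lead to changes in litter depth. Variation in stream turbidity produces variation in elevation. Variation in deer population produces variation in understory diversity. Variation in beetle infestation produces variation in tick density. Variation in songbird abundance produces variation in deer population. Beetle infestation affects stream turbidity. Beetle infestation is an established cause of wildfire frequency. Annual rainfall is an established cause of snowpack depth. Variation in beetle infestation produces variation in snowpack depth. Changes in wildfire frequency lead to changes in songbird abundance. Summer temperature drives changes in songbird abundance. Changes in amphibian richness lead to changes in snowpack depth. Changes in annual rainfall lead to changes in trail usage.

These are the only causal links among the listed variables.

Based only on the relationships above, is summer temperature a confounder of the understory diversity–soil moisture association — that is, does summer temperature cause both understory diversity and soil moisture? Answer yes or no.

no

Summer temperature has no stated causal path to soil moisture. A confounder must cause both variables, so summer temperature does not qualify.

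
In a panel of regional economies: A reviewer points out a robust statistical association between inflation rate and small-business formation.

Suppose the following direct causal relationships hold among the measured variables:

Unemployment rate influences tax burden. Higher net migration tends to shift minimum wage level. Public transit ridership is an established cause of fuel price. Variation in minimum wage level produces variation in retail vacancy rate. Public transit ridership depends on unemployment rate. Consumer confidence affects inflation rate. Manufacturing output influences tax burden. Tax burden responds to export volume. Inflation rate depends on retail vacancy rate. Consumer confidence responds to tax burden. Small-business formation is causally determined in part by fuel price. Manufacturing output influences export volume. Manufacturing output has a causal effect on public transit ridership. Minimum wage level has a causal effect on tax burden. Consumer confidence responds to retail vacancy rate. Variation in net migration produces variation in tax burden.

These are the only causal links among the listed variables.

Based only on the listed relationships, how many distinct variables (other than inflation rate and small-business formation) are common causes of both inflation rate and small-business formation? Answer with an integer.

2

The common causes are: manufacturing output (to inflation rate via manufacturing output → tax burden → consumer confidence → inflation rate; to small-business formation via manufacturing output → public transit ridership → fuel price → small-business formation); unemployment rate (to inflation rate via unemployment rate → tax burden → consumer confidence → inflation rate; to small-business formation via unemployment rate → public transit ridership → fuel price → small-business formation).
Every other variable lacks a causal path to at least one of inflation rate and small-business formation.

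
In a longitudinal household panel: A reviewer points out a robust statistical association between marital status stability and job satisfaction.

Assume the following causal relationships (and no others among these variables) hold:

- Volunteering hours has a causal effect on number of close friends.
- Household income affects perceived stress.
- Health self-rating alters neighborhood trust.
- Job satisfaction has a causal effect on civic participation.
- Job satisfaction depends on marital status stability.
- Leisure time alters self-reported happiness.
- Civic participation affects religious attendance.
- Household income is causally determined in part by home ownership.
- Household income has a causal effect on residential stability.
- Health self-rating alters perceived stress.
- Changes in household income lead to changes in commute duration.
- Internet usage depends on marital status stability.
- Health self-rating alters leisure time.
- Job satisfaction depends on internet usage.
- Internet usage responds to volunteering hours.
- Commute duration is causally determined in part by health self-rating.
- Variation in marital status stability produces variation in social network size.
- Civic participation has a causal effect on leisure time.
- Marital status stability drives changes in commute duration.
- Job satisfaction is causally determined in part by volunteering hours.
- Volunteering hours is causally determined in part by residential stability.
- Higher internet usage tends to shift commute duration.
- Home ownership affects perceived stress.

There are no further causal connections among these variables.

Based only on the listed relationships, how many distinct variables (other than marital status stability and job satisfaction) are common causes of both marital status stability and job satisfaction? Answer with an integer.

0

No listed variable has a causal path to both marital status stability and job satisfaction, so there are no common causes.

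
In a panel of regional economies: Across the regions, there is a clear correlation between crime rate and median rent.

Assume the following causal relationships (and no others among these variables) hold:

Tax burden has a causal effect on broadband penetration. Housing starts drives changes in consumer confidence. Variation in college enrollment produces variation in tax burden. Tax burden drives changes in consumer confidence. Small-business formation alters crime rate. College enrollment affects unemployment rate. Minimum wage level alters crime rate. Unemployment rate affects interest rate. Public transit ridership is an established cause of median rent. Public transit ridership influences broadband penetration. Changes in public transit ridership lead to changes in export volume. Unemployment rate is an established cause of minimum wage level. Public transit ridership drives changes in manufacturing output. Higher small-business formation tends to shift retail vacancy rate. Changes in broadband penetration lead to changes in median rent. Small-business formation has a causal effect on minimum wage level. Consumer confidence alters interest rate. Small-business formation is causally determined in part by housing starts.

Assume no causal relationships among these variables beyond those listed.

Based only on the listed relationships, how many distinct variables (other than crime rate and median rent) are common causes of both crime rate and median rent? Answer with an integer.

The common causes are: college enrollment (to crime rate via college enrollment → unemployment rate → minimum wage level → crime rate; to median rent via college enrollment → tax burden → broadband penetration → median rent).
Every other variable lacks a causal path to at least one of crime rate and median rent.

1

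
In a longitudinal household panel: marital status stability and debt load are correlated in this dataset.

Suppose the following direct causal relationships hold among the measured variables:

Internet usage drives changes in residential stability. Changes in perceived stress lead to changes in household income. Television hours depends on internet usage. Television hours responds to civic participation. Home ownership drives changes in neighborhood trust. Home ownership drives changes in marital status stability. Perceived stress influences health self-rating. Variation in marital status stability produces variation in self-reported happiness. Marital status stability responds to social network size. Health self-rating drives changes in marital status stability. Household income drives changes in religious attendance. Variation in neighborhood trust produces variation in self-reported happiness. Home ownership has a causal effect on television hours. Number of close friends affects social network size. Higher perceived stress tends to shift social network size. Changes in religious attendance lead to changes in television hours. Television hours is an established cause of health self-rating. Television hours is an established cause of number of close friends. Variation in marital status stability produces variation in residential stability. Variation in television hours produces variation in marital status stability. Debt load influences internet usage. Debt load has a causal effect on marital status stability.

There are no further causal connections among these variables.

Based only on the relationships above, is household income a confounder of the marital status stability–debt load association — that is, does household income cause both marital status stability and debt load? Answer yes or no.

no

Household income has no stated causal path to debt load. A confounder must cause both variables, so household income does not qualify.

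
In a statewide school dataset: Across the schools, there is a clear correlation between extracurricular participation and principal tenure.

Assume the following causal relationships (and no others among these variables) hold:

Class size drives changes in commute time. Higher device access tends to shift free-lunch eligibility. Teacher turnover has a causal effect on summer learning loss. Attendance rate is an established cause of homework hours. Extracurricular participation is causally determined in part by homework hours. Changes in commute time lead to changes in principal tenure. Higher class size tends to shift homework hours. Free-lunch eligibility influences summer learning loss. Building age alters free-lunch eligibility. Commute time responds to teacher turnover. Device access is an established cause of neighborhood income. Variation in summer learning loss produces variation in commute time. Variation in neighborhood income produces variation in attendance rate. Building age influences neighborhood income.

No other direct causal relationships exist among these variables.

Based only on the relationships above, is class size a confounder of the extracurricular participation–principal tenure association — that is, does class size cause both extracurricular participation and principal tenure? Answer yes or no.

Class size has a causal path to extracurricular participation (class size → homework hours → extracurricular participation) and to principal tenure (class size → commute time → principal tenure), so it is a common cause of both — a confounder.

yes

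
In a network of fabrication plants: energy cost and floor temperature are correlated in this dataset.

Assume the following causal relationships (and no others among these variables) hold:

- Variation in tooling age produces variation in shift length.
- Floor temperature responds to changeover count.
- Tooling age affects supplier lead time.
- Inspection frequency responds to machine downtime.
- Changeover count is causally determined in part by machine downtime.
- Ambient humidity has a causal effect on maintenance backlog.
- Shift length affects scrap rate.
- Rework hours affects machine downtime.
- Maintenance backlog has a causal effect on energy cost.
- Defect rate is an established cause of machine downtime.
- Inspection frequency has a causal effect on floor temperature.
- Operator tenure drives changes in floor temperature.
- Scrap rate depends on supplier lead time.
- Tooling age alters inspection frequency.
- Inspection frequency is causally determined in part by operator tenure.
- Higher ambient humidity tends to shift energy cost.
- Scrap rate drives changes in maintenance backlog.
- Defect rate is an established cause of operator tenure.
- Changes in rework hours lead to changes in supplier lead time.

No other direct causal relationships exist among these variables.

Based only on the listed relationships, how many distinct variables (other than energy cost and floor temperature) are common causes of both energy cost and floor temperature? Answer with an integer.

2

The common causes are: rework hours (to energy cost via rework hours → supplier lead time → scrap rate → maintenance backlog → energy cost; to floor temperature via rework hours → machine downtime → changeover count → floor temperature); tooling age (to energy cost via tooling age → shift length → scrap rate → maintenance backlog → energy cost; to floor temperature via tooling age → inspection frequency → floor temperature).
Every other variable lacks a causal path to at least one of energy cost and floor temperature.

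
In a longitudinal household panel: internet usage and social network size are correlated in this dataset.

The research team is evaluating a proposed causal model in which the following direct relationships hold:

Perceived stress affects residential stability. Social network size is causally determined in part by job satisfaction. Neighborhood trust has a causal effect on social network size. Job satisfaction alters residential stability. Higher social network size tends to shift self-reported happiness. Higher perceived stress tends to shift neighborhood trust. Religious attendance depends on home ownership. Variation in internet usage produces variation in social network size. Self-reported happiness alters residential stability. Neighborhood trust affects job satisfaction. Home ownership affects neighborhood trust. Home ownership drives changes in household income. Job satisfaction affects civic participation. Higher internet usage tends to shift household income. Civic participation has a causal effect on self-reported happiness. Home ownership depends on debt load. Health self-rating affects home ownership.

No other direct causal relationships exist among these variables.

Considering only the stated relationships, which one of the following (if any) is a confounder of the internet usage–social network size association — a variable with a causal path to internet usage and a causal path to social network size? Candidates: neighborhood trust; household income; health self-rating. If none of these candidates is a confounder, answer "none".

None of the listed candidates has causal paths to both internet usage and social network size in the stated relationships, so none is a common cause.

none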